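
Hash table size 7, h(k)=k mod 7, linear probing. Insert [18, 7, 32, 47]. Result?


Insertions: 18->slot 4; 7->slot 0; 32->slot 5; 47->slot 6
Table: [7, None, None, None, 18, 32, 47]


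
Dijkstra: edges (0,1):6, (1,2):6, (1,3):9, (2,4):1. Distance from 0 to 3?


Dijkstra from 0:
Distances: {0: 0, 1: 6, 2: 12, 3: 15, 4: 13}
Shortest distance to 3 = 15, path = [0, 1, 3]


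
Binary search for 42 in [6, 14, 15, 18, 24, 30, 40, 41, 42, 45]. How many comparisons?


Search for 42:
[0,9] mid=4 arr[4]=24
[5,9] mid=7 arr[7]=41
[8,9] mid=8 arr[8]=42
Total: 3 comparisons


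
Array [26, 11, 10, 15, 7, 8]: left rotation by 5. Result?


Left rotate by 5: [8, 26, 11, 10, 15, 7]


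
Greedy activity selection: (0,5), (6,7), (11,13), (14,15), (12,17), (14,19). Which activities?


Greedy: pick earliest-ending, then skip overlaps.
Selected (4 activities): [(0, 5), (6, 7), (11, 13), (14, 15)]


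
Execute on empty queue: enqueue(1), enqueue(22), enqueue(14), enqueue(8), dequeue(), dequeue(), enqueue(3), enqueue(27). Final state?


enqueue(1) -> [1]
enqueue(22) -> [1, 22]
enqueue(14) -> [1, 22, 14]
enqueue(8) -> [1, 22, 14, 8]
dequeue() returns 1 -> [22, 14, 8]
dequeue() returns 22 -> [14, 8]
enqueue(3) -> [14, 8, 3]
enqueue(27) -> [14, 8, 3, 27]
Final queue (front to back): [14, 8, 3, 27]


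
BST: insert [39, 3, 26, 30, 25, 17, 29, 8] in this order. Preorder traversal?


Root = 39; build tree by BST insertion.
Preorder traversal: [39, 3, 26, 25, 17, 8, 30, 29]


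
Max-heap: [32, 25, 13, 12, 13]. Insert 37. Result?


Append 37: [32, 25, 13, 12, 13, 37]
Bubble up: swap idx 5(37) with idx 2(13); swap idx 2(37) with idx 0(32)
Result: [37, 25, 32, 12, 13, 13]


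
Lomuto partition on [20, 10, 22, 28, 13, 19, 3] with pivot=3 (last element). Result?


Elements <= 3 go left of pivot.
Result: [3, 10, 22, 28, 13, 19, 20], pivot at index 0


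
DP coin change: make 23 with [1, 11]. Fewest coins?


dp[0]=0; dp[i]=1+min(dp[i-c] for c in coins)
...dp[18]=8, dp[19]=9, dp[20]=10, dp[21]=11, dp[22]=2, dp[23]=3
Minimum coins for 23 = 3


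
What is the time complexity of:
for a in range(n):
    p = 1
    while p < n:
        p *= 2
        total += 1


Per nesting level: O(n) * O(log n) = O(n log n)
Complexity: O(n log n)


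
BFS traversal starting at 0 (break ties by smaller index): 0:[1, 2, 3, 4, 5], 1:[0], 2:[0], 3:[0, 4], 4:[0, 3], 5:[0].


BFS queue: start with [0]
Visit order: [0, 1, 2, 3, 4, 5]


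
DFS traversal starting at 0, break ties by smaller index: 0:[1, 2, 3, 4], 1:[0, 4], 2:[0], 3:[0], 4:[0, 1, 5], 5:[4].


DFS stack-based: start with [0]
Visit order: [0, 1, 4, 5, 2, 3]


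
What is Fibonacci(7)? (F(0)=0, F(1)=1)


F(n)=F(n-1)+F(n-2)
...F(5)=5, F(6)=8, F(7)=13


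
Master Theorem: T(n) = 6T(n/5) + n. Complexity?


a=6, b=5, c=1. log_5(6)=1.113 > c=1. Case 1: O(n^log_b(a)) = O(n^1.113)
Complexity: O(n^1.113)


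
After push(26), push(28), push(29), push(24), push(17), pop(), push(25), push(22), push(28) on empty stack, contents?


push(26) -> [26]
push(28) -> [26, 28]
push(29) -> [26, 28, 29]
push(24) -> [26, 28, 29, 24]
push(17) -> [26, 28, 29, 24, 17]
pop() returns 17 -> [26, 28, 29, 24]
push(25) -> [26, 28, 29, 24, 25]
push(22) -> [26, 28, 29, 24, 25, 22]
push(28) -> [26, 28, 29, 24, 25, 22, 28]
Final stack (bottom to top): [26, 28, 29, 24, 25, 22, 28]


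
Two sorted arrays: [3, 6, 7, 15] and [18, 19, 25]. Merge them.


Compare heads, take smaller each step.
Merged: [3, 6, 7, 15, 18, 19, 25]


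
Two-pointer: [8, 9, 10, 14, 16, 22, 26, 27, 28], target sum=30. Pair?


Two pointers: lo=0, hi=8
Found pair: (8, 22) summing to 30


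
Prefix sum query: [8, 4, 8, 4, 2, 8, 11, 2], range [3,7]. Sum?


Prefix sums: [0, 8, 12, 20, 24, 26, 34, 45, 47]
Sum[3..7] = prefix[8] - prefix[3] = 47 - 20 = 27


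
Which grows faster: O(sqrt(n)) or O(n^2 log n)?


sublinear grows slower than n^2 log n
O(sqrt(n)) is asymptotically smaller; O(n^2 log n) grows faster


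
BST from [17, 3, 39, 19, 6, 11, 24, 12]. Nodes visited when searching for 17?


BST root = 17
Search for 17: compare at each node
Path: [17]


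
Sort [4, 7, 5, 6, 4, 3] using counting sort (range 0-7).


Count array: [0, 0, 0, 1, 2, 1, 1, 1]
Reconstruct: [3, 4, 4, 5, 6, 7]


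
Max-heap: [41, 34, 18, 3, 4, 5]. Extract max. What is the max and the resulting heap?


Max = 41
Replace root with last, heapify down
Resulting heap: [34, 5, 18, 3, 4]


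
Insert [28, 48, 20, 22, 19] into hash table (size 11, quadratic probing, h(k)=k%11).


Insertions: 28->slot 6; 48->slot 4; 20->slot 9; 22->slot 0; 19->slot 8
Table: [22, None, None, None, 48, None, 28, None, 19, 20, None]


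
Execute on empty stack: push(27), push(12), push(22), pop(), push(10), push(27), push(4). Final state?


push(27) -> [27]
push(12) -> [27, 12]
push(22) -> [27, 12, 22]
pop() returns 22 -> [27, 12]
push(10) -> [27, 12, 10]
push(27) -> [27, 12, 10, 27]
push(4) -> [27, 12, 10, 27, 4]
Final stack (bottom to top): [27, 12, 10, 27, 4]


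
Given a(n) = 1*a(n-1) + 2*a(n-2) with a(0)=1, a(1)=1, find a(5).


Build bottom-up:
...a(3)=5, a(4)=11, a(5)=1*11+2*5=21


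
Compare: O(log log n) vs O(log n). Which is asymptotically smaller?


double-logarithmic grows slower than logarithmic
O(log log n) is asymptotically smaller; O(log n) grows faster


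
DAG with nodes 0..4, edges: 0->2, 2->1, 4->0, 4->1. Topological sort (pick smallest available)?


Kahn's algorithm, process smallest node first
Order: [3, 4, 0, 2, 1]


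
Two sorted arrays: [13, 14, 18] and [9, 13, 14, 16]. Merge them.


Compare heads, take smaller each step.
Merged: [9, 13, 13, 14, 14, 16, 18]


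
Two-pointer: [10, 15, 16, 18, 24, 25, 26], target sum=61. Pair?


Two pointers: lo=0, hi=6
No pair sums to 61


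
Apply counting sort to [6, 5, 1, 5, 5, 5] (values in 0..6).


Count array: [0, 1, 0, 0, 0, 4, 1]
Reconstruct: [1, 5, 5, 5, 5, 6]


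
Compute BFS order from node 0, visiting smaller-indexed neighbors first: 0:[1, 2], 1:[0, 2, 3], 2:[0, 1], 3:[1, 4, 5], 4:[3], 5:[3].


BFS queue: start with [0]
Visit order: [0, 1, 2, 3, 4, 5]


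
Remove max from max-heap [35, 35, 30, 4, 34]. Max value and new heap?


Max = 35
Replace root with last, heapify down
Resulting heap: [35, 34, 30, 4]


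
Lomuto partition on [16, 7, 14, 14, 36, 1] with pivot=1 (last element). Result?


Elements <= 1 go left of pivot.
Result: [1, 7, 14, 14, 36, 16], pivot at index 0


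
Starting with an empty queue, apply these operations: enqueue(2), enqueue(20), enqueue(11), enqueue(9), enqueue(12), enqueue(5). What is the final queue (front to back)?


enqueue(2) -> [2]
enqueue(20) -> [2, 20]
enqueue(11) -> [2, 20, 11]
enqueue(9) -> [2, 20, 11, 9]
enqueue(12) -> [2, 20, 11, 9, 12]
enqueue(5) -> [2, 20, 11, 9, 12, 5]
Final queue (front to back): [2, 20, 11, 9, 12, 5]


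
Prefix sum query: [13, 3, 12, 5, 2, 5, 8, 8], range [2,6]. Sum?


Prefix sums: [0, 13, 16, 28, 33, 35, 40, 48, 56]
Sum[2..6] = prefix[7] - prefix[2] = 48 - 16 = 32


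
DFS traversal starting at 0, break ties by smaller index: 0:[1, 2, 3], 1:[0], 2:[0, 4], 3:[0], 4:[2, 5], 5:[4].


DFS stack-based: start with [0]
Visit order: [0, 1, 2, 4, 5, 3]


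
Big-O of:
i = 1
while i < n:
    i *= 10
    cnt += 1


Per nesting level: O(log n) = O(log n)
Complexity: O(log n)


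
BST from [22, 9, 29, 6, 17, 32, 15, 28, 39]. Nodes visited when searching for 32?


BST root = 22
Search for 32: compare at each node
Path: [22, 29, 32]


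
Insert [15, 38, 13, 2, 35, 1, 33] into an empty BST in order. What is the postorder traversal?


Root = 15; build tree by BST insertion.
Postorder traversal: [1, 2, 13, 33, 35, 38, 15]


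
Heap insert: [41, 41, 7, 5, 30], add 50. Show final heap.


Append 50: [41, 41, 7, 5, 30, 50]
Bubble up: swap idx 5(50) with idx 2(7); swap idx 2(50) with idx 0(41)
Result: [50, 41, 41, 5, 30, 7]


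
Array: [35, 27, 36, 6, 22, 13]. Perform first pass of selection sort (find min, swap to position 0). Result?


After one pass: [6, 27, 36, 35, 22, 13]


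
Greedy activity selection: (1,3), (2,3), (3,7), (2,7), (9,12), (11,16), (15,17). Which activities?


Greedy: pick earliest-ending, then skip overlaps.
Selected (4 activities): [(1, 3), (3, 7), (9, 12), (15, 17)]


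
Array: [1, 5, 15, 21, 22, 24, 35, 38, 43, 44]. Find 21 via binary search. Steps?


Search for 21:
[0,9] mid=4 arr[4]=22
[0,3] mid=1 arr[1]=5
[2,3] mid=2 arr[2]=15
[3,3] mid=3 arr[3]=21
Total: 4 comparisons


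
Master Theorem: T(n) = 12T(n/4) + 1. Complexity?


a=12, b=4, c=0. log_4(12)=1.792 > c=0. Case 1: O(n^log_b(a)) = O(n^1.792)
Complexity: O(n^1.792)


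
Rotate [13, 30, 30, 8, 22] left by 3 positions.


Left rotate by 3: [8, 22, 13, 30, 30]


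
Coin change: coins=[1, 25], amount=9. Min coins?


dp[0]=0; dp[i]=1+min(dp[i-c] for c in coins)
...dp[4]=4, dp[5]=5, dp[6]=6, dp[7]=7, dp[8]=8, dp[9]=9
Minimum coins for 9 = 9


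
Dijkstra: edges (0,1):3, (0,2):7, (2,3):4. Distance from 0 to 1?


Dijkstra from 0:
Distances: {0: 0, 1: 3, 2: 7, 3: 11}
Shortest distance to 1 = 3, path = [0, 1]


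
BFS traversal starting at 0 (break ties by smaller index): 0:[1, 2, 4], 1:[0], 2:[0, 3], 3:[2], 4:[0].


BFS queue: start with [0]
Visit order: [0, 1, 2, 4, 3]


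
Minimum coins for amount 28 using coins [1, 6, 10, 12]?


dp[0]=0; dp[i]=1+min(dp[i-c] for c in coins)
...dp[23]=3, dp[24]=2, dp[25]=3, dp[26]=3, dp[27]=4, dp[28]=3
Minimum coins for 28 = 3


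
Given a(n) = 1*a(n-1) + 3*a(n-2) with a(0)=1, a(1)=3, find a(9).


Build bottom-up:
...a(7)=411, a(8)=942, a(9)=1*942+3*411=2175


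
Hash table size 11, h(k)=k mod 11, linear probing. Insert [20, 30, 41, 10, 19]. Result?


Insertions: 20->slot 9; 30->slot 8; 41->slot 10; 10->slot 0; 19->slot 1
Table: [10, 19, None, None, None, None, None, None, 30, 20, 41]


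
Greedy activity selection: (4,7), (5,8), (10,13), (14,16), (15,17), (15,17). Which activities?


Greedy: pick earliest-ending, then skip overlaps.
Selected (3 activities): [(4, 7), (10, 13), (14, 16)]


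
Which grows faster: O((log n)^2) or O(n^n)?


polylogarithmic grows slower than n^n
O((log n)^2) is asymptotically smaller; O(n^n) grows faster


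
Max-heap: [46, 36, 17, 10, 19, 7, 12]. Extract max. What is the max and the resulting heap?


Max = 46
Replace root with last, heapify down
Resulting heap: [36, 19, 17, 10, 12, 7]


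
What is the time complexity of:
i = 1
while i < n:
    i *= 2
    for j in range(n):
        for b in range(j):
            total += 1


Per nesting level: O(log n) * O(n) * O(n) [triangular over j] = O(n^2 log n)
Complexity: O(n^2 log n)


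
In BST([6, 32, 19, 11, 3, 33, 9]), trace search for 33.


BST root = 6
Search for 33: compare at each node
Path: [6, 32, 33]


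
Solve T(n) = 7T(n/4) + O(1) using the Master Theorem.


a=7, b=4, c=0. log_4(7)=1.404 > c=0. Case 1: O(n^log_b(a)) = O(n^1.404)
Complexity: O(n^1.404)


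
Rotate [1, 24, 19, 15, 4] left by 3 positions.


Left rotate by 3: [15, 4, 1, 24, 19]


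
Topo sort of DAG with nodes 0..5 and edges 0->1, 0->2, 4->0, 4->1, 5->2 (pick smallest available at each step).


Kahn's algorithm, process smallest node first
Order: [3, 4, 0, 1, 5, 2]


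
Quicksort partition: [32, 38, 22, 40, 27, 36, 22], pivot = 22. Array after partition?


Elements <= 22 go left of pivot.
Result: [22, 22, 32, 40, 27, 36, 38], pivot at index 1


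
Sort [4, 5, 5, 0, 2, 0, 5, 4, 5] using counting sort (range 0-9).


Count array: [2, 0, 1, 0, 2, 4, 0, 0, 0, 0]
Reconstruct: [0, 0, 2, 4, 4, 5, 5, 5, 5]


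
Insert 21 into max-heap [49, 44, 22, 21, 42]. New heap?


Append 21: [49, 44, 22, 21, 42, 21]
Bubble up: no swaps needed
Result: [49, 44, 22, 21, 42, 21]


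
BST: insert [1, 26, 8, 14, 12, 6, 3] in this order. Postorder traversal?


Root = 1; build tree by BST insertion.
Postorder traversal: [3, 6, 12, 14, 8, 26, 1]


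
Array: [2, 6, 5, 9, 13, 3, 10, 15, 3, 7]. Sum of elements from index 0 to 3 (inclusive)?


Prefix sums: [0, 2, 8, 13, 22, 35, 38, 48, 63, 66, 73]
Sum[0..3] = prefix[4] - prefix[0] = 22 - 0 = 22


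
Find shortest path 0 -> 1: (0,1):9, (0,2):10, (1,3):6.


Dijkstra from 0:
Distances: {0: 0, 1: 9, 2: 10, 3: 15}
Shortest distance to 1 = 9, path = [0, 1]


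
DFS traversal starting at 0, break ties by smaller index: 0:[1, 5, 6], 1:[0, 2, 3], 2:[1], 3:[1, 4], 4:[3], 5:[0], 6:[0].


DFS stack-based: start with [0]
Visit order: [0, 1, 2, 3, 4, 5, 6]


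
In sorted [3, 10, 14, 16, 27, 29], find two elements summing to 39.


Two pointers: lo=0, hi=5
Found pair: (10, 29) summing to 39


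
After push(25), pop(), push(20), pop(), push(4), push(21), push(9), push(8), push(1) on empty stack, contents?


push(25) -> [25]
pop() returns 25 -> []
push(20) -> [20]
pop() returns 20 -> []
push(4) -> [4]
push(21) -> [4, 21]
push(9) -> [4, 21, 9]
push(8) -> [4, 21, 9, 8]
push(1) -> [4, 21, 9, 8, 1]
Final stack (bottom to top): [4, 21, 9, 8, 1]


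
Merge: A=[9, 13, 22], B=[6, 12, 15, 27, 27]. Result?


Compare heads, take smaller each step.
Merged: [6, 9, 12, 13, 15, 22, 27, 27]


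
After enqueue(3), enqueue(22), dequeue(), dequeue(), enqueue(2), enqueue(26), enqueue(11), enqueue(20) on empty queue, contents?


enqueue(3) -> [3]
enqueue(22) -> [3, 22]
dequeue() returns 3 -> [22]
dequeue() returns 22 -> []
enqueue(2) -> [2]
enqueue(26) -> [2, 26]
enqueue(11) -> [2, 26, 11]
enqueue(20) -> [2, 26, 11, 20]
Final queue (front to back): [2, 26, 11, 20]


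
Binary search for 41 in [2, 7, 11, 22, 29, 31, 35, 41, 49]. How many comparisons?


Search for 41:
[0,8] mid=4 arr[4]=29
[5,8] mid=6 arr[6]=35
[7,8] mid=7 arr[7]=41
Total: 3 comparisons


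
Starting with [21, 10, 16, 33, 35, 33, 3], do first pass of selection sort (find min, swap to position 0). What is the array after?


After one pass: [3, 10, 16, 33, 35, 33, 21]


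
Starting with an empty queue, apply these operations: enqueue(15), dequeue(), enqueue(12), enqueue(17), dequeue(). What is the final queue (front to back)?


enqueue(15) -> [15]
dequeue() returns 15 -> []
enqueue(12) -> [12]
enqueue(17) -> [12, 17]
dequeue() returns 12 -> [17]
Final queue (front to back): [17]


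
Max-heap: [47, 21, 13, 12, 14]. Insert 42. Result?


Append 42: [47, 21, 13, 12, 14, 42]
Bubble up: swap idx 5(42) with idx 2(13)
Result: [47, 21, 42, 12, 14, 13]


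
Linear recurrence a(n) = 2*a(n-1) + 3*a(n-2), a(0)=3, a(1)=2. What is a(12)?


Build bottom-up:
...a(10)=73813, a(11)=221432, a(12)=2*221432+3*73813=664303


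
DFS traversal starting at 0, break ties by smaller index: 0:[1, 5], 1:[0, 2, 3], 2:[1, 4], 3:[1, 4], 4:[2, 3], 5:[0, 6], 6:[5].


DFS stack-based: start with [0]
Visit order: [0, 1, 2, 4, 3, 5, 6]


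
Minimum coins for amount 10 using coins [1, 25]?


dp[0]=0; dp[i]=1+min(dp[i-c] for c in coins)
...dp[5]=5, dp[6]=6, dp[7]=7, dp[8]=8, dp[9]=9, dp[10]=10
Minimum coins for 10 = 10


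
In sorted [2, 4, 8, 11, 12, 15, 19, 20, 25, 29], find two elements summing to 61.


Two pointers: lo=0, hi=9
No pair sums to 61


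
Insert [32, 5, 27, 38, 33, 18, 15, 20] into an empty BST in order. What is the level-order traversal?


Root = 32; build tree by BST insertion.
Level-Order traversal: [32, 5, 38, 27, 33, 18, 15, 20]


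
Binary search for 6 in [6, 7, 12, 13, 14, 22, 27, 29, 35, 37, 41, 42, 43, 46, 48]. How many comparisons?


Search for 6:
[0,14] mid=7 arr[7]=29
[0,6] mid=3 arr[3]=13
[0,2] mid=1 arr[1]=7
[0,0] mid=0 arr[0]=6
Total: 4 comparisons


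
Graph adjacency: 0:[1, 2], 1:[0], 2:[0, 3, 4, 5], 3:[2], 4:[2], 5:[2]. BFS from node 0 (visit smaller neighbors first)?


BFS queue: start with [0]
Visit order: [0, 1, 2, 3, 4, 5]


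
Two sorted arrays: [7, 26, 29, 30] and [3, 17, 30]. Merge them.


Compare heads, take smaller each step.
Merged: [3, 7, 17, 26, 29, 30, 30]


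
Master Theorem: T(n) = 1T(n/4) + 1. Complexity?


a=1, b=4, c=0. log_4(1)=0 = c=0. Case 2: O(n^c log n) = O(log n)
Complexity: O(log n)


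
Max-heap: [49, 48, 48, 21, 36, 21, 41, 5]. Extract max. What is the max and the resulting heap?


Max = 49
Replace root with last, heapify down
Resulting heap: [48, 36, 48, 21, 5, 21, 41]


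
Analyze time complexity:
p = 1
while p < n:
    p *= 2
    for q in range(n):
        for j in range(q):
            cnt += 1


Per nesting level: O(log n) * O(n) * O(n) [triangular over q] = O(n^2 log n)
Complexity: O(n^2 log n)


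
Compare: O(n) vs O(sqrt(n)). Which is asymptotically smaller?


sublinear grows slower than linear
O(sqrt(n)) is asymptotically smaller; O(n) grows faster


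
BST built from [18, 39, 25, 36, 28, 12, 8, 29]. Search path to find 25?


BST root = 18
Search for 25: compare at each node
Path: [18, 39, 25]


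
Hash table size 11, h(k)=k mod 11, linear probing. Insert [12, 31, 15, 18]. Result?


Insertions: 12->slot 1; 31->slot 9; 15->slot 4; 18->slot 7
Table: [None, 12, None, None, 15, None, None, 18, None, 31, None]


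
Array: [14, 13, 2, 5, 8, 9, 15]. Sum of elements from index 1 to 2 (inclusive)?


Prefix sums: [0, 14, 27, 29, 34, 42, 51, 66]
Sum[1..2] = prefix[3] - prefix[1] = 29 - 14 = 15


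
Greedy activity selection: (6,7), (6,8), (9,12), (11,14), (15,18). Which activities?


Greedy: pick earliest-ending, then skip overlaps.
Selected (3 activities): [(6, 7), (9, 12), (15, 18)]


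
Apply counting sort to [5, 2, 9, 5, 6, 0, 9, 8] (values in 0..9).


Count array: [1, 0, 1, 0, 0, 2, 1, 0, 1, 2]
Reconstruct: [0, 2, 5, 5, 6, 8, 9, 9]


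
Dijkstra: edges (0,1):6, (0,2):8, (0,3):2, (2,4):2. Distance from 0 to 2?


Dijkstra from 0:
Distances: {0: 0, 1: 6, 2: 8, 3: 2, 4: 10}
Shortest distance to 2 = 8, path = [0, 2]


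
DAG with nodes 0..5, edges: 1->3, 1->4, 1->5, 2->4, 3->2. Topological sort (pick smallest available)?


Kahn's algorithm, process smallest node first
Order: [0, 1, 3, 2, 4, 5]


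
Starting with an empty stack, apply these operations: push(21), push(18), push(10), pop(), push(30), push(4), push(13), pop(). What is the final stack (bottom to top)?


push(21) -> [21]
push(18) -> [21, 18]
push(10) -> [21, 18, 10]
pop() returns 10 -> [21, 18]
push(30) -> [21, 18, 30]
push(4) -> [21, 18, 30, 4]
push(13) -> [21, 18, 30, 4, 13]
pop() returns 13 -> [21, 18, 30, 4]
Final stack (bottom to top): [21, 18, 30, 4]


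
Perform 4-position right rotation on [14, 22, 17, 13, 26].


Right rotate by 4: [22, 17, 13, 26, 14]


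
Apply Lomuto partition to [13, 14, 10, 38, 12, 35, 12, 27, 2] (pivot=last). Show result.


Elements <= 2 go left of pivot.
Result: [2, 14, 10, 38, 12, 35, 12, 27, 13], pivot at index 0


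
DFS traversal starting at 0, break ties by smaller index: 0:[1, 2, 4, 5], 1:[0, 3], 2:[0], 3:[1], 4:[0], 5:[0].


DFS stack-based: start with [0]
Visit order: [0, 1, 3, 2, 4, 5]


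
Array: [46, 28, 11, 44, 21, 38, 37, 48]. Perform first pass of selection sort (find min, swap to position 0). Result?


After one pass: [11, 28, 46, 44, 21, 38, 37, 48]


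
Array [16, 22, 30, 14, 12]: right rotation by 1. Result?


Right rotate by 1: [12, 16, 22, 30, 14]


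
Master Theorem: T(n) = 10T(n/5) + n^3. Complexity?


a=10, b=5, c=3. log_5(10)=1.431 < c=3. Case 3: O(n^c) = O(n^3)
Complexity: O(n^3)


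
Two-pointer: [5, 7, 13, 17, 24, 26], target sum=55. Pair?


Two pointers: lo=0, hi=5
No pair sums to 55


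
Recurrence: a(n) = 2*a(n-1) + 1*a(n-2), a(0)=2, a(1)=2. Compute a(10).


Build bottom-up:
...a(8)=1154, a(9)=2786, a(10)=2*2786+1*1154=6726


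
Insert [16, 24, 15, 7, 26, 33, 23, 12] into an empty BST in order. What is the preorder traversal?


Root = 16; build tree by BST insertion.
Preorder traversal: [16, 15, 7, 12, 24, 23, 26, 33]


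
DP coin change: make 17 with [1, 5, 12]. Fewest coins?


dp[0]=0; dp[i]=1+min(dp[i-c] for c in coins)
...dp[12]=1, dp[13]=2, dp[14]=3, dp[15]=3, dp[16]=4, dp[17]=2
Minimum coins for 17 = 2


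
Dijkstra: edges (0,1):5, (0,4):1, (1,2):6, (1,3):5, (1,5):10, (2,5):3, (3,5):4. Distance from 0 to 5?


Dijkstra from 0:
Distances: {0: 0, 1: 5, 2: 11, 3: 10, 4: 1, 5: 14}
Shortest distance to 5 = 14, path = [0, 1, 3, 5]


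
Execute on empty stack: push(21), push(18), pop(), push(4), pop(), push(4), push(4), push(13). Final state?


push(21) -> [21]
push(18) -> [21, 18]
pop() returns 18 -> [21]
push(4) -> [21, 4]
pop() returns 4 -> [21]
push(4) -> [21, 4]
push(4) -> [21, 4, 4]
push(13) -> [21, 4, 4, 13]
Final stack (bottom to top): [21, 4, 4, 13]


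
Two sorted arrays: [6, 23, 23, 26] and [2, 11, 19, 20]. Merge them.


Compare heads, take smaller each step.
Merged: [2, 6, 11, 19, 20, 23, 23, 26]


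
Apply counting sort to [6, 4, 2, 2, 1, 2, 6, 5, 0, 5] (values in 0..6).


Count array: [1, 1, 3, 0, 1, 2, 2]
Reconstruct: [0, 1, 2, 2, 2, 4, 5, 5, 6, 6]


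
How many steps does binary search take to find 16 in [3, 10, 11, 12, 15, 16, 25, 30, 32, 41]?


Search for 16:
[0,9] mid=4 arr[4]=15
[5,9] mid=7 arr[7]=30
[5,6] mid=5 arr[5]=16
Total: 3 comparisons


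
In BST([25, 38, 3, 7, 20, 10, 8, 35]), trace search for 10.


BST root = 25
Search for 10: compare at each node
Path: [25, 3, 7, 20, 10]


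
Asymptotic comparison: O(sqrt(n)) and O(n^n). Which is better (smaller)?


sublinear grows slower than n^n
O(sqrt(n)) is asymptotically smaller; O(n^n) grows faster


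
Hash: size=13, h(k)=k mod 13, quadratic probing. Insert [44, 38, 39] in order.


Insertions: 44->slot 5; 38->slot 12; 39->slot 0
Table: [39, None, None, None, None, 44, None, None, None, None, None, None, 38]


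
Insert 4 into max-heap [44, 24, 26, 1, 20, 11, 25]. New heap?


Append 4: [44, 24, 26, 1, 20, 11, 25, 4]
Bubble up: swap idx 7(4) with idx 3(1)
Result: [44, 24, 26, 4, 20, 11, 25, 1]


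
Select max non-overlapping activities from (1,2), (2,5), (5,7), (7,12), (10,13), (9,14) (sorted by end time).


Greedy: pick earliest-ending, then skip overlaps.
Selected (4 activities): [(1, 2), (2, 5), (5, 7), (7, 12)]


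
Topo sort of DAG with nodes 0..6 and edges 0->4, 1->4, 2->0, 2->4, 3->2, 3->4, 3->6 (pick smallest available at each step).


Kahn's algorithm, process smallest node first
Order: [1, 3, 2, 0, 4, 5, 6]


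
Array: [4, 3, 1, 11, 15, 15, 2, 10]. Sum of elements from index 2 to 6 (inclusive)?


Prefix sums: [0, 4, 7, 8, 19, 34, 49, 51, 61]
Sum[2..6] = prefix[7] - prefix[2] = 51 - 7 = 44


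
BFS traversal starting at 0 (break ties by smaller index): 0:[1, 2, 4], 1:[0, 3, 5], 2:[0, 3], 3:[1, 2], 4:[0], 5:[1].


BFS queue: start with [0]
Visit order: [0, 1, 2, 4, 3, 5]


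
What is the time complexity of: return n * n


Analysis: constant-time operation, no loop
Complexity: O(1)


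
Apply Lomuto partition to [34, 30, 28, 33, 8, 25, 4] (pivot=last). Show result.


Elements <= 4 go left of pivot.
Result: [4, 30, 28, 33, 8, 25, 34], pivot at index 0


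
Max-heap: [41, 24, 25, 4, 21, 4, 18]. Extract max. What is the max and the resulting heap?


Max = 41
Replace root with last, heapify down
Resulting heap: [25, 24, 18, 4, 21, 4]


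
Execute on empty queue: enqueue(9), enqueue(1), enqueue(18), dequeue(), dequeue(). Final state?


enqueue(9) -> [9]
enqueue(1) -> [9, 1]
enqueue(18) -> [9, 1, 18]
dequeue() returns 9 -> [1, 18]
dequeue() returns 1 -> [18]
Final queue (front to back): [18]


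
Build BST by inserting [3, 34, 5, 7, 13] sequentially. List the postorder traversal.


Root = 3; build tree by BST insertion.
Postorder traversal: [13, 7, 5, 34, 3]


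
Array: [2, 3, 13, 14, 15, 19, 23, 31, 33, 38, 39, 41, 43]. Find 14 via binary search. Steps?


Search for 14:
[0,12] mid=6 arr[6]=23
[0,5] mid=2 arr[2]=13
[3,5] mid=4 arr[4]=15
[3,3] mid=3 arr[3]=14
Total: 4 comparisons


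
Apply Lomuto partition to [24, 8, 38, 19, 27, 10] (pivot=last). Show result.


Elements <= 10 go left of pivot.
Result: [8, 10, 38, 19, 27, 24], pivot at index 1


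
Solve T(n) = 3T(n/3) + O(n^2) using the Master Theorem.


a=3, b=3, c=2. log_3(3)=1 < c=2. Case 3: O(n^c) = O(n^2)
Complexity: O(n^2)


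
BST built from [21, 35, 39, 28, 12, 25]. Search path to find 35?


BST root = 21
Search for 35: compare at each node
Path: [21, 35]


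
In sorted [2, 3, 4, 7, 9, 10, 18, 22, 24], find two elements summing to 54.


Two pointers: lo=0, hi=8
No pair sums to 54


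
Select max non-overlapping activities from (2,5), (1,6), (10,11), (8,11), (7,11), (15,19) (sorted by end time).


Greedy: pick earliest-ending, then skip overlaps.
Selected (3 activities): [(2, 5), (10, 11), (15, 19)]


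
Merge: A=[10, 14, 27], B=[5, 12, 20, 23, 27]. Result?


Compare heads, take smaller each step.
Merged: [5, 10, 12, 14, 20, 23, 27, 27]


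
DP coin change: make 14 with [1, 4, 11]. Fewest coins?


dp[0]=0; dp[i]=1+min(dp[i-c] for c in coins)
...dp[9]=3, dp[10]=4, dp[11]=1, dp[12]=2, dp[13]=3, dp[14]=4
Minimum coins for 14 = 4


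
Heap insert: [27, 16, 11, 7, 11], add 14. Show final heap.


Append 14: [27, 16, 11, 7, 11, 14]
Bubble up: swap idx 5(14) with idx 2(11)
Result: [27, 16, 14, 7, 11, 11]


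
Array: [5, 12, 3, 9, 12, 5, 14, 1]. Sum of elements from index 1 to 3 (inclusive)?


Prefix sums: [0, 5, 17, 20, 29, 41, 46, 60, 61]
Sum[1..3] = prefix[4] - prefix[1] = 29 - 5 = 24


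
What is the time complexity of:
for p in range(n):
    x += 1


Per nesting level: O(n) = O(n)
Complexity: O(n)


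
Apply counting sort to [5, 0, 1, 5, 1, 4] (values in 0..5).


Count array: [1, 2, 0, 0, 1, 2]
Reconstruct: [0, 1, 1, 4, 5, 5]


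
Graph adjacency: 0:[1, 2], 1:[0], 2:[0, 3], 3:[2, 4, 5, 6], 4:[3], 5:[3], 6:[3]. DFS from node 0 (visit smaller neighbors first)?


DFS stack-based: start with [0]
Visit order: [0, 1, 2, 3, 4, 5, 6]


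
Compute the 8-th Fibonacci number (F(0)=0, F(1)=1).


F(n)=F(n-1)+F(n-2)
...F(6)=8, F(7)=13, F(8)=21


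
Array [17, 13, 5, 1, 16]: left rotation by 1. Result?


Left rotate by 1: [13, 5, 1, 16, 17]


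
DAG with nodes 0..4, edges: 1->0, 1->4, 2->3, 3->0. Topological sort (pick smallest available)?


Kahn's algorithm, process smallest node first
Order: [1, 2, 3, 0, 4]


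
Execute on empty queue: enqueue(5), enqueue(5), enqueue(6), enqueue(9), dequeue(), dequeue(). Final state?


enqueue(5) -> [5]
enqueue(5) -> [5, 5]
enqueue(6) -> [5, 5, 6]
enqueue(9) -> [5, 5, 6, 9]
dequeue() returns 5 -> [5, 6, 9]
dequeue() returns 5 -> [6, 9]
Final queue (front to back): [6, 9]


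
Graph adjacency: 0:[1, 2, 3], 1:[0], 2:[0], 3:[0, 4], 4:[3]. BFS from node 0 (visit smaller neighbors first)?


BFS queue: start with [0]
Visit order: [0, 1, 2, 3, 4]


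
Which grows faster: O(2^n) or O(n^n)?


exponential grows slower than n^n
O(2^n) is asymptotically smaller; O(n^n) grows faster


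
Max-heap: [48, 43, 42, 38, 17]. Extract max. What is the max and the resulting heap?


Max = 48
Replace root with last, heapify down
Resulting heap: [43, 38, 42, 17]


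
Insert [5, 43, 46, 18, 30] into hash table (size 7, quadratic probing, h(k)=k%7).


Insertions: 5->slot 5; 43->slot 1; 46->slot 4; 18->slot 6; 30->slot 2
Table: [None, 43, 30, None, 46, 5, 18]


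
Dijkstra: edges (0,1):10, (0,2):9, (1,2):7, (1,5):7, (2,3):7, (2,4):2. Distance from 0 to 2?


Dijkstra from 0:
Distances: {0: 0, 1: 10, 2: 9, 3: 16, 4: 11, 5: 17}
Shortest distance to 2 = 9, path = [0, 2]


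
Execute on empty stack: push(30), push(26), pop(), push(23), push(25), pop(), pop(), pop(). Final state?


push(30) -> [30]
push(26) -> [30, 26]
pop() returns 26 -> [30]
push(23) -> [30, 23]
push(25) -> [30, 23, 25]
pop() returns 25 -> [30, 23]
pop() returns 23 -> [30]
pop() returns 30 -> []
Final stack (bottom to top): []


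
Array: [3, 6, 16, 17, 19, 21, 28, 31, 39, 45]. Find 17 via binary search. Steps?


Search for 17:
[0,9] mid=4 arr[4]=19
[0,3] mid=1 arr[1]=6
[2,3] mid=2 arr[2]=16
[3,3] mid=3 arr[3]=17
Total: 4 comparisons


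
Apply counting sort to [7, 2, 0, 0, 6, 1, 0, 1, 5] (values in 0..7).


Count array: [3, 2, 1, 0, 0, 1, 1, 1]
Reconstruct: [0, 0, 0, 1, 1, 2, 5, 6, 7]


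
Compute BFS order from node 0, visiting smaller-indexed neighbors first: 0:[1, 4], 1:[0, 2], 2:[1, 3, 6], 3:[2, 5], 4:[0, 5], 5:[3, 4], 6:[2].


BFS queue: start with [0]
Visit order: [0, 1, 4, 2, 5, 3, 6]


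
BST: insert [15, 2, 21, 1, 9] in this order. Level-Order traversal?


Root = 15; build tree by BST insertion.
Level-Order traversal: [15, 2, 21, 1, 9]


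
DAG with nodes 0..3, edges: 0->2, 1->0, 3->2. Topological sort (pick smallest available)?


Kahn's algorithm, process smallest node first
Order: [1, 0, 3, 2]


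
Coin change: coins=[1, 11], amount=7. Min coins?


dp[0]=0; dp[i]=1+min(dp[i-c] for c in coins)
...dp[2]=2, dp[3]=3, dp[4]=4, dp[5]=5, dp[6]=6, dp[7]=7
Minimum coins for 7 = 7


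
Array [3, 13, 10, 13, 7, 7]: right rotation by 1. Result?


Right rotate by 1: [7, 3, 13, 10, 13, 7]


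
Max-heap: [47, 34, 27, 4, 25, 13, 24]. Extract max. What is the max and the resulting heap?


Max = 47
Replace root with last, heapify down
Resulting heap: [34, 25, 27, 4, 24, 13]


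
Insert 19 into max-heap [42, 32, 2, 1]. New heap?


Append 19: [42, 32, 2, 1, 19]
Bubble up: no swaps needed
Result: [42, 32, 2, 1, 19]


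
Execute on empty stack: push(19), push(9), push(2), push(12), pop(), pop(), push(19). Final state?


push(19) -> [19]
push(9) -> [19, 9]
push(2) -> [19, 9, 2]
push(12) -> [19, 9, 2, 12]
pop() returns 12 -> [19, 9, 2]
pop() returns 2 -> [19, 9]
push(19) -> [19, 9, 19]
Final stack (bottom to top): [19, 9, 19]


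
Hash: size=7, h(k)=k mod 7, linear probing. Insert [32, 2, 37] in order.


Insertions: 32->slot 4; 2->slot 2; 37->slot 3
Table: [None, None, 2, 37, 32, None, None]


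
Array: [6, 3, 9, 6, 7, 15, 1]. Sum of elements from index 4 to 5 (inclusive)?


Prefix sums: [0, 6, 9, 18, 24, 31, 46, 47]
Sum[4..5] = prefix[6] - prefix[4] = 46 - 24 = 22


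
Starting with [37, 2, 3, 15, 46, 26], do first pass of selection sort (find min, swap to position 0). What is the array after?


After one pass: [2, 37, 3, 15, 46, 26]


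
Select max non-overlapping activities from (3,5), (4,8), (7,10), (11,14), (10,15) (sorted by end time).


Greedy: pick earliest-ending, then skip overlaps.
Selected (3 activities): [(3, 5), (7, 10), (11, 14)]


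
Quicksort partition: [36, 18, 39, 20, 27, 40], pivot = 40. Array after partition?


Elements <= 40 go left of pivot.
Result: [36, 18, 39, 20, 27, 40], pivot at index 5


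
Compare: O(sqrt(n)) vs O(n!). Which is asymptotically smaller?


sublinear grows slower than factorial
O(sqrt(n)) is asymptotically smaller; O(n!) grows faster


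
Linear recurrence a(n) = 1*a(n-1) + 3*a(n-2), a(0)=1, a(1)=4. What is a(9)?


Build bottom-up:
...a(7)=508, a(8)=1159, a(9)=1*1159+3*508=2683


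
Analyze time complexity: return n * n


Analysis: constant-time operation, no loop
Complexity: O(1)


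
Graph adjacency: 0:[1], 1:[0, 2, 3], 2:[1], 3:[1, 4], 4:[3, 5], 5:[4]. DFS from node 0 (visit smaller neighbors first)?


DFS stack-based: start with [0]
Visit order: [0, 1, 2, 3, 4, 5]


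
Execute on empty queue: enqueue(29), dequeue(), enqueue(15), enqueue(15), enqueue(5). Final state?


enqueue(29) -> [29]
dequeue() returns 29 -> []
enqueue(15) -> [15]
enqueue(15) -> [15, 15]
enqueue(5) -> [15, 15, 5]
Final queue (front to back): [15, 15, 5]


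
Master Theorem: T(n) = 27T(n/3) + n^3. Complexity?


a=27, b=3, c=3. log_3(27)=3 = c=3. Case 2: O(n^c log n) = O(n^3 log n)
Complexity: O(n^3 log n)


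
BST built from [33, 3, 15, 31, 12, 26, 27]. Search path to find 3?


BST root = 33
Search for 3: compare at each node
Path: [33, 3]


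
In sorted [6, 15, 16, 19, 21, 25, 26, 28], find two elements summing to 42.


Two pointers: lo=0, hi=7
Found pair: (16, 26) summing to 42


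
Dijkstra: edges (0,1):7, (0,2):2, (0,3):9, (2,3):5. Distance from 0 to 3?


Dijkstra from 0:
Distances: {0: 0, 1: 7, 2: 2, 3: 7}
Shortest distance to 3 = 7, path = [0, 2, 3]


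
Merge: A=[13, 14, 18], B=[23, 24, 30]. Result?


Compare heads, take smaller each step.
Merged: [13, 14, 18, 23, 24, 30]


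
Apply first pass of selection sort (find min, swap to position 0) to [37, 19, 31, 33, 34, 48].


After one pass: [19, 37, 31, 33, 34, 48]


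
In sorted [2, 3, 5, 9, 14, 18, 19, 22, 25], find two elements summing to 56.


Two pointers: lo=0, hi=8
No pair sums to 56


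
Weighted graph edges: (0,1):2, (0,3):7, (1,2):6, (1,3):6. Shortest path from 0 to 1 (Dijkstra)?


Dijkstra from 0:
Distances: {0: 0, 1: 2, 2: 8, 3: 7}
Shortest distance to 1 = 2, path = [0, 1]


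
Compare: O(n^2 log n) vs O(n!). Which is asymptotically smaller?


n^2 log n grows slower than factorial
O(n^2 log n) is asymptotically smaller; O(n!) grows faster


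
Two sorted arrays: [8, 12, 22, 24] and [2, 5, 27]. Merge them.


Compare heads, take smaller each step.
Merged: [2, 5, 8, 12, 22, 24, 27]


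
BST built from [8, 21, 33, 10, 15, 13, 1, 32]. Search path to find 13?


BST root = 8
Search for 13: compare at each node
Path: [8, 21, 10, 15, 13]


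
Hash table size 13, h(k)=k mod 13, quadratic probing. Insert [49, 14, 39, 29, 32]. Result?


Insertions: 49->slot 10; 14->slot 1; 39->slot 0; 29->slot 3; 32->slot 6
Table: [39, 14, None, 29, None, None, 32, None, None, None, 49, None, None]


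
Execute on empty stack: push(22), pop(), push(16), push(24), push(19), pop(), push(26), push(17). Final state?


push(22) -> [22]
pop() returns 22 -> []
push(16) -> [16]
push(24) -> [16, 24]
push(19) -> [16, 24, 19]
pop() returns 19 -> [16, 24]
push(26) -> [16, 24, 26]
push(17) -> [16, 24, 26, 17]
Final stack (bottom to top): [16, 24, 26, 17]


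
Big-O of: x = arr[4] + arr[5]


Analysis: constant-time operation, no loop
Complexity: O(1)


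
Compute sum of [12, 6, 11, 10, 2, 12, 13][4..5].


Prefix sums: [0, 12, 18, 29, 39, 41, 53, 66]
Sum[4..5] = prefix[6] - prefix[4] = 53 - 39 = 14


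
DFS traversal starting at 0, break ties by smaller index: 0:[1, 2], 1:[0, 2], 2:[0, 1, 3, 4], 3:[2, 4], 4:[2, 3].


DFS stack-based: start with [0]
Visit order: [0, 1, 2, 3, 4]


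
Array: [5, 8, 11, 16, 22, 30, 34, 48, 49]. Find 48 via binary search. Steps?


Search for 48:
[0,8] mid=4 arr[4]=22
[5,8] mid=6 arr[6]=34
[7,8] mid=7 arr[7]=48
Total: 3 comparisons


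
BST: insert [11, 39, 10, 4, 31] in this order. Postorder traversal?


Root = 11; build tree by BST insertion.
Postorder traversal: [4, 10, 31, 39, 11]


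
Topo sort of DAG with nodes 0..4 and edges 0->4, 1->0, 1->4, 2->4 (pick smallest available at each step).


Kahn's algorithm, process smallest node first
Order: [1, 0, 2, 3, 4]


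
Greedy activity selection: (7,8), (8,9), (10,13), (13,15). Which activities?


Greedy: pick earliest-ending, then skip overlaps.
Selected (4 activities): [(7, 8), (8, 9), (10, 13), (13, 15)]


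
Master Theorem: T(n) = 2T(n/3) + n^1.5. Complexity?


a=2, b=3, c=1.5. log_3(2)=0.631 < c=1.5. Case 3: O(n^c) = O(n^1.500)
Complexity: O(n^1.500)


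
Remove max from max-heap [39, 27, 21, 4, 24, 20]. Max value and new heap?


Max = 39
Replace root with last, heapify down
Resulting heap: [27, 24, 21, 4, 20]


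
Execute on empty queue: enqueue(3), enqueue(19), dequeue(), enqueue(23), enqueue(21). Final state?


enqueue(3) -> [3]
enqueue(19) -> [3, 19]
dequeue() returns 3 -> [19]
enqueue(23) -> [19, 23]
enqueue(21) -> [19, 23, 21]
Final queue (front to back): [19, 23, 21]


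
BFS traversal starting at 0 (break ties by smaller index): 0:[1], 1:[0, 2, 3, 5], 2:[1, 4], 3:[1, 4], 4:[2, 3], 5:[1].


BFS queue: start with [0]
Visit order: [0, 1, 2, 3, 5, 4]


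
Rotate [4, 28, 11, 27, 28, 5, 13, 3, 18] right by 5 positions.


Right rotate by 5: [28, 5, 13, 3, 18, 4, 28, 11, 27]


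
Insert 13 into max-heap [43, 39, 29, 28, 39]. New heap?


Append 13: [43, 39, 29, 28, 39, 13]
Bubble up: no swaps needed
Result: [43, 39, 29, 28, 39, 13]


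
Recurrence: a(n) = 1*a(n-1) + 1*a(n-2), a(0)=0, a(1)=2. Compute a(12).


Build bottom-up:
...a(10)=110, a(11)=178, a(12)=1*178+1*110=288


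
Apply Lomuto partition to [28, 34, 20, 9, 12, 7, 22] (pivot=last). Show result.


Elements <= 22 go left of pivot.
Result: [20, 9, 12, 7, 22, 34, 28], pivot at index 4


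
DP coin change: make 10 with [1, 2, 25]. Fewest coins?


dp[0]=0; dp[i]=1+min(dp[i-c] for c in coins)
...dp[5]=3, dp[6]=3, dp[7]=4, dp[8]=4, dp[9]=5, dp[10]=5
Minimum coins for 10 = 5


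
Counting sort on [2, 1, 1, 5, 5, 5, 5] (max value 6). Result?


Count array: [0, 2, 1, 0, 0, 4, 0]
Reconstruct: [1, 1, 2, 5, 5, 5, 5]


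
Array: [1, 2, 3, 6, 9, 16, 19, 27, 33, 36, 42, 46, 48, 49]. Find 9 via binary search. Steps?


Search for 9:
[0,13] mid=6 arr[6]=19
[0,5] mid=2 arr[2]=3
[3,5] mid=4 arr[4]=9
Total: 3 comparisons


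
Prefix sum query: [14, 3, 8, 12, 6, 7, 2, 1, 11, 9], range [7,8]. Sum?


Prefix sums: [0, 14, 17, 25, 37, 43, 50, 52, 53, 64, 73]
Sum[7..8] = prefix[9] - prefix[7] = 64 - 52 = 12


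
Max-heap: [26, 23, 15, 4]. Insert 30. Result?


Append 30: [26, 23, 15, 4, 30]
Bubble up: swap idx 4(30) with idx 1(23); swap idx 1(30) with idx 0(26)
Result: [30, 26, 15, 4, 23]


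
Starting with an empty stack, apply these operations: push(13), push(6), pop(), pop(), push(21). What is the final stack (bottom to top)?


push(13) -> [13]
push(6) -> [13, 6]
pop() returns 6 -> [13]
pop() returns 13 -> []
push(21) -> [21]
Final stack (bottom to top): [21]


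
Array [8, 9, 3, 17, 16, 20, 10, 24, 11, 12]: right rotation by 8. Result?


Right rotate by 8: [3, 17, 16, 20, 10, 24, 11, 12, 8, 9]


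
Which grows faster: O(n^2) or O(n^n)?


quadratic grows slower than n^n
O(n^2) is asymptotically smaller; O(n^n) grows faster


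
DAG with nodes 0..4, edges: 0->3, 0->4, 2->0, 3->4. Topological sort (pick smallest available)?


Kahn's algorithm, process smallest node first
Order: [1, 2, 0, 3, 4]


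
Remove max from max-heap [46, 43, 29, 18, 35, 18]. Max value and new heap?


Max = 46
Replace root with last, heapify down
Resulting heap: [43, 35, 29, 18, 18]


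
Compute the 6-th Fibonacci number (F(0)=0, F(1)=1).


F(n)=F(n-1)+F(n-2)
...F(4)=3, F(5)=5, F(6)=8


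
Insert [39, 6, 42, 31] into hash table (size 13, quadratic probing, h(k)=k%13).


Insertions: 39->slot 0; 6->slot 6; 42->slot 3; 31->slot 5
Table: [39, None, None, 42, None, 31, 6, None, None, None, None, None, None]


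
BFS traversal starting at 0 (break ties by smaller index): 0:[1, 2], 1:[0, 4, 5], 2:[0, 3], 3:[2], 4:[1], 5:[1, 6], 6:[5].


BFS queue: start with [0]
Visit order: [0, 1, 2, 4, 5, 3, 6]


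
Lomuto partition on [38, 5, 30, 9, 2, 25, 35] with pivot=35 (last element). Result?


Elements <= 35 go left of pivot.
Result: [5, 30, 9, 2, 25, 35, 38], pivot at index 5


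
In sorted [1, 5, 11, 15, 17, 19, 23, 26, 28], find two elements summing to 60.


Two pointers: lo=0, hi=8
No pair sums to 60


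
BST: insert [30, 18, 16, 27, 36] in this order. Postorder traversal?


Root = 30; build tree by BST insertion.
Postorder traversal: [16, 27, 18, 36, 30]


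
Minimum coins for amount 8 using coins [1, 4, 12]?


dp[0]=0; dp[i]=1+min(dp[i-c] for c in coins)
...dp[3]=3, dp[4]=1, dp[5]=2, dp[6]=3, dp[7]=4, dp[8]=2
Minimum coins for 8 = 2
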